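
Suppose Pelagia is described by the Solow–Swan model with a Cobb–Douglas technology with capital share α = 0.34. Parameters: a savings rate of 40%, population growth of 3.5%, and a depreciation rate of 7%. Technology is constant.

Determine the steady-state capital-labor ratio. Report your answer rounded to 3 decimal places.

At the steady state, Δk = 0, so s·k^α = (n + δ)·k.
Dividing both sides by k: k^(1−α) = s / (n + δ).
k^0.66 = 0.40 / (0.035 + 0.070) = 0.40 / 0.105 = 3.8095
k* = 3.8095^(1/0.66) ≈ 7.5876

k* ≈ 7.588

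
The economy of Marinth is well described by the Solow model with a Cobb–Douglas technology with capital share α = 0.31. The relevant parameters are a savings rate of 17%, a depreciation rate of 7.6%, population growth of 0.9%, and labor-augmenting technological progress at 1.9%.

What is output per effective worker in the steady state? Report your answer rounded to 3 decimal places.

y* = 1.247

At the steady state, Δk = 0, so s·k^α = (n + g + δ)·k.
Dividing both sides by k: k^(1−α) = s / (n + g + δ).
k^0.69 = 0.17 / (0.009 + 0.019 + 0.076) = 0.17 / 0.104 = 1.6346
k* = 1.6346^(1/0.69) ≈ 2.0384
y* = (k*)^α = 2.0384^0.31 ≈ 1.2470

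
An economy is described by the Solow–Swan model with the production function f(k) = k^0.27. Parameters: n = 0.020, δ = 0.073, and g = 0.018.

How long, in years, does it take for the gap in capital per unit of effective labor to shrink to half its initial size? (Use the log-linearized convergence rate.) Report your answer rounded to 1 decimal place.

about 8.6 years

Near the steady state the convergence rate is λ = (1 − α)(n + g + δ).
λ = (1 − 0.27) × 0.111 = 0.73 × 0.111 = 0.08103
Half-life = ln 2 / λ = 0.6931 / 0.08103 ≈ 8.55 years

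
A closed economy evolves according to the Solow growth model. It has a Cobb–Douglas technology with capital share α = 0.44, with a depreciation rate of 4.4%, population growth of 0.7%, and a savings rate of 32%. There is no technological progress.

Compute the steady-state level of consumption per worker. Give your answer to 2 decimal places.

c* ≈ 2.88

In steady state, investment equals break-even investment: s·k^α = (n + δ)·k.
Rearranging, k^(1−α) = s / (n + δ).
k^0.56 = 0.32 / (0.007 + 0.044) = 0.32 / 0.051 = 6.2745
k* = 6.2745^(1/0.56) ≈ 26.5612
y* = (k*)^α = 26.5612^0.44 ≈ 4.2332
c* = (1 − s)·y* = (1 − 0.32) × 4.2332 ≈ 2.8786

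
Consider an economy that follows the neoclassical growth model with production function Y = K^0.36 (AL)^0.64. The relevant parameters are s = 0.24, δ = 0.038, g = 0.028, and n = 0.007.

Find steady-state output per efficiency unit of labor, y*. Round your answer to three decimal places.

y* ≈ 1.953

At the steady state, Δk = 0, so s·k^α = (n + g + δ)·k.
Rearranging, k^(1−α) = s / (n + g + δ).
k^0.64 = 0.24 / (0.007 + 0.028 + 0.038) = 0.24 / 0.073 = 3.2877
k* = 3.2877^(1/0.64) ≈ 6.4216
y* = (k*)^α = 6.4216^0.36 ≈ 1.9532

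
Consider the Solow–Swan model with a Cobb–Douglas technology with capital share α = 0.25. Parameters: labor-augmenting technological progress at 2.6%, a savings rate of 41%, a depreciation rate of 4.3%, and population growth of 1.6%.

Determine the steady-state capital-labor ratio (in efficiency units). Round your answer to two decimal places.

k* = 8.15

In steady state, investment equals break-even investment: s·k^α = (n + g + δ)·k.
Dividing both sides by k: k^(1−α) = s / (n + g + δ).
k^0.75 = 0.41 / (0.016 + 0.026 + 0.043) = 0.41 / 0.085 = 4.8235
k* = 4.8235^(1/0.75) ≈ 8.1499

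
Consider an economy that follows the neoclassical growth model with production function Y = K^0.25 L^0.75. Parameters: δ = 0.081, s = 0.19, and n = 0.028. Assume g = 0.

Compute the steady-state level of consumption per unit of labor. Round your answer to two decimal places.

At the steady state, Δk = 0, so s·k^α = (n + δ)·k.
Rearranging, k^(1−α) = s / (n + δ).
k^0.75 = 0.19 / (0.028 + 0.081) = 0.19 / 0.109 = 1.7431
k* = 1.7431^(1/0.75) ≈ 2.0978
y* = (k*)^α = 2.0978^0.25 ≈ 1.2035
c* = (1 − s)·y* = (1 − 0.19) × 1.2035 ≈ 0.9748

c* ≈ 0.97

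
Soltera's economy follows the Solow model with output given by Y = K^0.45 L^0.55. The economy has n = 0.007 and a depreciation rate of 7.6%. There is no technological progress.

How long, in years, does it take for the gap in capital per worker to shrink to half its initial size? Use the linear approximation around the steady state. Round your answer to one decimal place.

about 15.2 years

Near the steady state the convergence rate is λ = (1 − α)(n + δ).
λ = (1 − 0.45) × 0.083 = 0.55 × 0.083 = 0.04565
Half-life = ln 2 / λ = 0.6931 / 0.04565 ≈ 15.18 years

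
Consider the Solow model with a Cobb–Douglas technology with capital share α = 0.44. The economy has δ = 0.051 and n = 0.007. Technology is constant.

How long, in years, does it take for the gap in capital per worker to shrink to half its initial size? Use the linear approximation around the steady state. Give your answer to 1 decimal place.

t_½ ≈ 21.3 years

Near the steady state the convergence rate is λ = (1 − α)(n + δ).
λ = (1 − 0.44) × 0.058 = 0.56 × 0.058 = 0.03248
Half-life = ln 2 / λ = 0.6931 / 0.03248 ≈ 21.34 years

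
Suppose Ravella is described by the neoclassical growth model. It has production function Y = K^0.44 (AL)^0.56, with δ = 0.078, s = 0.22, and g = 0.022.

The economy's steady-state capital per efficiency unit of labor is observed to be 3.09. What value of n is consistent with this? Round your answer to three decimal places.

Steady state requires s·f(k) = (n + g + δ)·k, i.e. s·k^α = (n + g + δ)·k.
So s / (n + g + δ) = (k*)^(1−α) = 3.09^0.56 = 1.8809.
Therefore n + g + δ = s / 1.8809 = 0.22 / 1.8809 = 0.1170, so n = 0.1170 − 0.100 = 0.0170.

n ≈ 0.017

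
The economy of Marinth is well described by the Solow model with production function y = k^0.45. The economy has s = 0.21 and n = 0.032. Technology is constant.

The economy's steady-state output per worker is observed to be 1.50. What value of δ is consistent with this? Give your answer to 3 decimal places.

At the steady state, Δk = 0, so s·k^α = (n + δ)·k.
Since y* = [s/(n + δ)]^(α/(1−α)), we have s/(n + δ) = (y*)^((1−α)/α) = 1.50^1.2222 = 1.6414.
Therefore n + δ = s / 1.6414 = 0.21 / 1.6414 = 0.1279, so δ = 0.1279 − 0.032 = 0.0959.

δ ≈ 0.096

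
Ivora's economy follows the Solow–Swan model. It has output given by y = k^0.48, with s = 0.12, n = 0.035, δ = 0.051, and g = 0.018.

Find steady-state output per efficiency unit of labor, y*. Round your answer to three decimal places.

In steady state, investment equals break-even investment: s·k^α = (n + g + δ)·k.
Dividing both sides by k: k^(1−α) = s / (n + g + δ).
k^0.52 = 0.12 / (0.035 + 0.018 + 0.051) = 0.12 / 0.104 = 1.1538
k* = 1.1538^(1/0.52) ≈ 1.3167
y* = (k*)^α = 1.3167^0.48 ≈ 1.1412

y* = 1.141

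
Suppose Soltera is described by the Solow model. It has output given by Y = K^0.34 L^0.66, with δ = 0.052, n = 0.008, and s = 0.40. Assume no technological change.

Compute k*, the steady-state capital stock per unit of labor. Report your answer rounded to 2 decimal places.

k* = 17.72

Steady state requires s·f(k) = (n + δ)·k, i.e. s·k^α = (n + δ)·k.
Rearranging, k^(1−α) = s / (n + δ).
k^0.66 = 0.40 / (0.008 + 0.052) = 0.40 / 0.060 = 6.6667
k* = 6.6667^(1/0.66) ≈ 17.7154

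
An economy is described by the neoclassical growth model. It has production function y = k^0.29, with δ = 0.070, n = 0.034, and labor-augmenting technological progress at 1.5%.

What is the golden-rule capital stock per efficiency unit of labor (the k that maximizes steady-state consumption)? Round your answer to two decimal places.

The golden rule sets f'(k) = n + g + δ, i.e. α·k^(α−1) = n + g + δ.
So k^(1−α) = α / (n + g + δ) = 0.29 / 0.119 = 2.4370.
k_gold = 2.4370^(1/0.71) ≈ 3.5064

k_gold ≈ 3.51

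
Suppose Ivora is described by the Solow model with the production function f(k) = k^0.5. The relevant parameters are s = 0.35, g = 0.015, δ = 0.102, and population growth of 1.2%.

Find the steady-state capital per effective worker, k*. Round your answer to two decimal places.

Steady state requires s·f(k) = (n + g + δ)·k, i.e. s·k^α = (n + g + δ)·k.
Rearranging, k^(1−α) = s / (n + g + δ).
k^0.5 = 0.35 / (0.012 + 0.015 + 0.102) = 0.35 / 0.129 = 2.7132
k* = 2.7132^(1/0.5) ≈ 7.3615

k* = 7.36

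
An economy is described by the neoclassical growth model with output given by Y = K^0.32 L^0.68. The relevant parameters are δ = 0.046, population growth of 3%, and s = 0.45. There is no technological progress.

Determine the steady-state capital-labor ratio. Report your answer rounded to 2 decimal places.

At the steady state, Δk = 0, so s·k^α = (n + δ)·k.
Dividing both sides by k: k^(1−α) = s / (n + δ).
k^0.68 = 0.45 / (0.030 + 0.046) = 0.45 / 0.076 = 5.9211
k* = 5.9211^(1/0.68) ≈ 13.6737

k* = 13.67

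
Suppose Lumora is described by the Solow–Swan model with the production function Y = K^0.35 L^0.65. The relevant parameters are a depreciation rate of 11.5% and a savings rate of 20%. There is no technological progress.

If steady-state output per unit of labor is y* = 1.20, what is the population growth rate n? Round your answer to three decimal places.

At the steady state, Δk = 0, so s·k^α = (n + δ)·k.
Since y* = [s/(n + δ)]^(α/(1−α)), we have s/(n + δ) = (y*)^((1−α)/α) = 1.20^1.8571 = 1.4030.
Therefore n + δ = s / 1.4030 = 0.20 / 1.4030 = 0.1426, so n = 0.1426 − 0.115 = 0.0276.

n ≈ 0.028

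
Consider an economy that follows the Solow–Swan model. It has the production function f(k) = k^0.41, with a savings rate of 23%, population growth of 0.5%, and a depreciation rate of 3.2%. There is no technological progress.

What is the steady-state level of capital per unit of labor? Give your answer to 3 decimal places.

k* ≈ 22.129

In steady state, investment equals break-even investment: s·k^α = (n + δ)·k.
Rearranging, k^(1−α) = s / (n + δ).
k^0.59 = 0.23 / (0.005 + 0.032) = 0.23 / 0.037 = 6.2162
k* = 6.2162^(1/0.59) ≈ 22.1288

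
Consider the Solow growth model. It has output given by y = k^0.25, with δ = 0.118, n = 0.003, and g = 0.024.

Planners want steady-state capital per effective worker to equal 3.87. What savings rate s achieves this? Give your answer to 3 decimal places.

s ≈ 0.400

At the steady state, Δk = 0, so s·k^α = (n + g + δ)·k.
So s / (n + g + δ) = (k*)^(1−α) = 3.87^0.75 = 2.7592.
Therefore s = 2.7592 × (n + g + δ) = 2.7592 × 0.145 = 0.4001.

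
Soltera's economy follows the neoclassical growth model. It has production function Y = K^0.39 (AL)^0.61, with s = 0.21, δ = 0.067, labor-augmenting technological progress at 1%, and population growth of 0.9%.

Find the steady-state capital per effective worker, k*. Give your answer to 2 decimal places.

k* = 4.32

Steady state requires s·f(k) = (n + g + δ)·k, i.e. s·k^α = (n + g + δ)·k.
Dividing both sides by k: k^(1−α) = s / (n + g + δ).
k^0.61 = 0.21 / (0.009 + 0.010 + 0.067) = 0.21 / 0.086 = 2.4419
k* = 2.4419^(1/0.61) ≈ 4.3214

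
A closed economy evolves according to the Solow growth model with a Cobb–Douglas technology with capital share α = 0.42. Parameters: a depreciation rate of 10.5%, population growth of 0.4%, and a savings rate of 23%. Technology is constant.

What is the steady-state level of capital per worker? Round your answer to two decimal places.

k* ≈ 3.62

In steady state, investment equals break-even investment: s·k^α = (n + δ)·k.
Dividing both sides by k: k^(1−α) = s / (n + δ).
k^0.58 = 0.23 / (0.004 + 0.105) = 0.23 / 0.109 = 2.1101
k* = 2.1101^(1/0.58) ≈ 3.6236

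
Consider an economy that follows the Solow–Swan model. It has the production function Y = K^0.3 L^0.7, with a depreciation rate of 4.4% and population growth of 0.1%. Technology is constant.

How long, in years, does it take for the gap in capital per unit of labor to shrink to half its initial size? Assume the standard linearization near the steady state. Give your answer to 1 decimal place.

t_½ ≈ 22.0 years

Near the steady state the convergence rate is λ = (1 − α)(n + δ).
λ = (1 − 0.3) × 0.045 = 0.7 × 0.045 = 0.0315
Half-life = ln 2 / λ = 0.6931 / 0.0315 ≈ 22.00 years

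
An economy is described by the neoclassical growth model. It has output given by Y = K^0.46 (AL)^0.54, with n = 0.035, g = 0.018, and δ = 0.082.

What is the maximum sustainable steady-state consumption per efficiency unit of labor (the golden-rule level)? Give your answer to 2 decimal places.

c_gold ≈ 1.53

At the golden rule, f'(k) = n + g + δ, so α·k^(α−1) = n + g + δ and k_gold = (α/(n + g + δ))^(1/(1−α)).
k_gold = (0.46/0.135)^(1/0.54) = 3.4074^1.8519 ≈ 9.6827
c_gold = f(k_gold) − (n + g + δ)·k_gold = 2.8416 − 0.135×9.6827 ≈ 1.5344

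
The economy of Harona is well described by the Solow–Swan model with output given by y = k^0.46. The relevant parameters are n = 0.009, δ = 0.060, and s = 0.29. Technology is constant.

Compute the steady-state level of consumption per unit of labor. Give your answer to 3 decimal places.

c* = 2.412

In steady state, investment equals break-even investment: s·k^α = (n + δ)·k.
Rearranging, k^(1−α) = s / (n + δ).
k^0.54 = 0.29 / (0.009 + 0.060) = 0.29 / 0.069 = 4.2029
k* = 4.2029^(1/0.54) ≈ 14.2797
y* = (k*)^α = 14.2797^0.46 ≈ 3.3976
c* = (1 − s)·y* = (1 − 0.29) × 3.3976 ≈ 2.4123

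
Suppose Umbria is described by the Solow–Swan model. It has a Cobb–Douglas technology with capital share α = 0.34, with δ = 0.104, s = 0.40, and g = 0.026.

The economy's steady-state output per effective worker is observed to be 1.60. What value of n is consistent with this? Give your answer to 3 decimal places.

n ≈ 0.031

At the steady state, Δk = 0, so s·k^α = (n + g + δ)·k.
Since y* = [s/(n + g + δ)]^(α/(1−α)), we have s/(n + g + δ) = (y*)^((1−α)/α) = 1.60^1.9412 = 2.4902.
Therefore n + g + δ = s / 2.4902 = 0.40 / 2.4902 = 0.1606, so n = 0.1606 − 0.130 = 0.0306.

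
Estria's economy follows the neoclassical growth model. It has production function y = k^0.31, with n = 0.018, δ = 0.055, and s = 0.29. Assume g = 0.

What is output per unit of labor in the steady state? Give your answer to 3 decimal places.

y* = 1.858

In steady state, investment equals break-even investment: s·k^α = (n + δ)·k.
Rearranging, k^(1−α) = s / (n + δ).
k^0.69 = 0.29 / (0.018 + 0.055) = 0.29 / 0.073 = 3.9726
k* = 3.9726^(1/0.69) ≈ 7.3829
y* = (k*)^α = 7.3829^0.31 ≈ 1.8584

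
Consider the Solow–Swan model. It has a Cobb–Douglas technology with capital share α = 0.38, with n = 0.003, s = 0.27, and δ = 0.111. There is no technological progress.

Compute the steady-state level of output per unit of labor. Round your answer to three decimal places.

At the steady state, Δk = 0, so s·k^α = (n + δ)·k.
Rearranging, k^(1−α) = s / (n + δ).
k^0.62 = 0.27 / (0.003 + 0.111) = 0.27 / 0.114 = 2.3684
k* = 2.3684^(1/0.62) ≈ 4.0175
y* = (k*)^α = 4.0175^0.38 ≈ 1.6963

y* = 1.696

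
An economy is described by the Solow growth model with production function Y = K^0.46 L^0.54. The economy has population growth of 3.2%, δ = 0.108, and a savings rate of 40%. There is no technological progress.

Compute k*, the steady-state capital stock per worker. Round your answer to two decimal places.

k* = 6.99

In steady state, investment equals break-even investment: s·k^α = (n + δ)·k.
Rearranging, k^(1−α) = s / (n + δ).
k^0.54 = 0.40 / (0.032 + 0.108) = 0.40 / 0.140 = 2.8571
k* = 2.8571^(1/0.54) ≈ 6.9873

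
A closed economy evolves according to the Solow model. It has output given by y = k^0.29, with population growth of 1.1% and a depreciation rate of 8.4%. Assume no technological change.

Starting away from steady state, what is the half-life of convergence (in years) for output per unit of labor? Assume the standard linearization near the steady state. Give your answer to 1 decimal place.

Near the steady state the convergence rate is λ = (1 − α)(n + δ).
λ = (1 − 0.29) × 0.095 = 0.71 × 0.095 = 0.06745
Half-life = ln 2 / λ = 0.6931 / 0.06745 ≈ 10.28 years

about 10.3 years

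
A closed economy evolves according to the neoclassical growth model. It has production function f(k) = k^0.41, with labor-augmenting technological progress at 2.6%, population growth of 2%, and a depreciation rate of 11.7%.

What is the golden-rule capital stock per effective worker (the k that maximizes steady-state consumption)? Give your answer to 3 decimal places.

The golden rule sets f'(k) = n + g + δ, i.e. α·k^(α−1) = n + g + δ.
So k^(1−α) = α / (n + g + δ) = 0.41 / 0.163 = 2.5153.
k_gold = 2.5153^(1/0.59) ≈ 4.7749

k_gold ≈ 4.775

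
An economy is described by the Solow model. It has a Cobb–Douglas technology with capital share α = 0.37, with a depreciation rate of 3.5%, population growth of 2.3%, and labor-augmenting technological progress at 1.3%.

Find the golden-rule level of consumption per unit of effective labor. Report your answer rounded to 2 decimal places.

c_gold ≈ 1.66

At the golden rule, f'(k) = n + g + δ, so α·k^(α−1) = n + g + δ and k_gold = (α/(n + g + δ))^(1/(1−α)).
k_gold = (0.37/0.071)^(1/0.63) = 5.2113^1.5873 ≈ 13.7407
c_gold = f(k_gold) − (n + g + δ)·k_gold = 2.6367 − 0.071×13.7407 ≈ 1.6611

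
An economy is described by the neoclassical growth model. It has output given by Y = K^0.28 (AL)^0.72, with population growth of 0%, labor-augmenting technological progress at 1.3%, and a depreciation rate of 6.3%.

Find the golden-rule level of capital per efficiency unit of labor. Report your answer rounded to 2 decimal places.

k_gold ≈ 6.12

The golden rule sets f'(k) = n + g + δ, i.e. α·k^(α−1) = n + g + δ.
So k^(1−α) = α / (n + g + δ) = 0.28 / 0.076 = 3.6842.
k_gold = 3.6842^(1/0.72) ≈ 6.1177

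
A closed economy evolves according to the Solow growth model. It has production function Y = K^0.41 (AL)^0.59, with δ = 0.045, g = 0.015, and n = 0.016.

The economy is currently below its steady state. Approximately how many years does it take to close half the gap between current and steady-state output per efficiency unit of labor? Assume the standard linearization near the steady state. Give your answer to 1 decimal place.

t_½ ≈ 15.5 years

Near the steady state the convergence rate is λ = (1 − α)(n + g + δ).
λ = (1 − 0.41) × 0.076 = 0.59 × 0.076 = 0.04484
Half-life = ln 2 / λ = 0.6931 / 0.04484 ≈ 15.46 years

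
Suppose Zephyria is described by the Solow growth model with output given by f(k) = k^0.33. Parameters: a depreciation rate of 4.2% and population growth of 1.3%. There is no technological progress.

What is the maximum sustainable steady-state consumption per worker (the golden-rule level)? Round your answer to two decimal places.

At the golden rule, f'(k) = n + δ, so α·k^(α−1) = n + δ and k_gold = (α/(n + δ))^(1/(1−α)).
k_gold = (0.33/0.055)^(1/0.67) = 6.0000^1.4925 ≈ 14.5008
c_gold = f(k_gold) − (n + δ)·k_gold = 2.4169 − 0.055×14.5008 ≈ 1.6194

c_gold ≈ 1.62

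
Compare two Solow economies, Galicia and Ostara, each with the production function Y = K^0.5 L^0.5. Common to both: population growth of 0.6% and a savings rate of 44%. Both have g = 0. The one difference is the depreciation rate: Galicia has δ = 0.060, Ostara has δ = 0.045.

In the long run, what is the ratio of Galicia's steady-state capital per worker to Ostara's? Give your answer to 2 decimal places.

ratio ≈ 0.60

Steady-state k* = [s/(n + δ)]^(1/(1−α)), so the ratio is [ (s_G/(n + δ)_G) / (s_O/(n + δ)_O) ]^2.
s_G/(n + δ)_G = 0.44/0.066 = 6.6667; s_O/(n + δ)_O = 0.44/0.051 = 8.6275.
Ratio = (6.6667/8.6275)^2 = 0.7727^2 ≈ 0.5971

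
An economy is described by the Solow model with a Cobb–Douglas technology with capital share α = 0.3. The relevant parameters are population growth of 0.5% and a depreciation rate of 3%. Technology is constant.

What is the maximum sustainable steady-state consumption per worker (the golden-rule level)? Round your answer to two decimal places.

At the golden rule, f'(k) = n + δ, so α·k^(α−1) = n + δ and k_gold = (α/(n + δ))^(1/(1−α)).
k_gold = (0.3/0.035)^(1/0.7) = 8.5714^1.4286 ≈ 21.5257
c_gold = f(k_gold) − (n + δ)·k_gold = 2.5112 − 0.035×21.5257 ≈ 1.7578

c_gold ≈ 1.76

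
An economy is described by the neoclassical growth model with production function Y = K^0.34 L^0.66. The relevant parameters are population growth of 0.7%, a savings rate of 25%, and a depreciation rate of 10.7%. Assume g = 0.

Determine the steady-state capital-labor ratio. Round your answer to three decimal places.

k* ≈ 3.286

Steady state requires s·f(k) = (n + δ)·k, i.e. s·k^α = (n + δ)·k.
Dividing both sides by k: k^(1−α) = s / (n + δ).
k^0.66 = 0.25 / (0.007 + 0.107) = 0.25 / 0.114 = 2.1930
k* = 2.1930^(1/0.66) ≈ 3.2864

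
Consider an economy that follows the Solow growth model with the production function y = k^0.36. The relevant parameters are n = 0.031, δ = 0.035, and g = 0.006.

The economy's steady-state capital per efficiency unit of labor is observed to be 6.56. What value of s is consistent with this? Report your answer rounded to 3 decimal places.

s ≈ 0.240

In steady state, investment equals break-even investment: s·k^α = (n + g + δ)·k.
So s / (n + g + δ) = (k*)^(1−α) = 6.56^0.64 = 3.3329.
Therefore s = 3.3329 × (n + g + δ) = 3.3329 × 0.072 = 0.2400.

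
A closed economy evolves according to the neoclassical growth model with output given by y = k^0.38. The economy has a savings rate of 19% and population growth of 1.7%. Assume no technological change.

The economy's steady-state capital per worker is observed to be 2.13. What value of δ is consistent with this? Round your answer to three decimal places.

At the steady state, Δk = 0, so s·k^α = (n + δ)·k.
So s / (n + δ) = (k*)^(1−α) = 2.13^0.62 = 1.5981.
Therefore n + δ = s / 1.5981 = 0.19 / 1.5981 = 0.1189, so δ = 0.1189 − 0.017 = 0.1019.

δ ≈ 0.102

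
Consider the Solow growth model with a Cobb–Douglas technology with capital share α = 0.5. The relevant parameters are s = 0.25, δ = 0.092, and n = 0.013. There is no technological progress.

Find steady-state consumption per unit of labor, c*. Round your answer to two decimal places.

c* ≈ 1.79

Steady state requires s·f(k) = (n + δ)·k, i.e. s·k^α = (n + δ)·k.
Rearranging, k^(1−α) = s / (n + δ).
k^0.5 = 0.25 / (0.013 + 0.092) = 0.25 / 0.105 = 2.3810
k* = 2.3810^(1/0.5) ≈ 5.6692
y* = (k*)^α = 5.6692^0.5 ≈ 2.3810
c* = (1 − s)·y* = (1 − 0.25) × 2.3810 ≈ 1.7858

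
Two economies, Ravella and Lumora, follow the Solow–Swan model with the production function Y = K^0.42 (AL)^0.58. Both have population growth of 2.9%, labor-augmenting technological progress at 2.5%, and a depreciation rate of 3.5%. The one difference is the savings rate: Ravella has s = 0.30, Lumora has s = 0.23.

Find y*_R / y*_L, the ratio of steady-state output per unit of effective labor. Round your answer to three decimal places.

Steady-state y* = [s/(n + g + δ)]^(α/(1−α)), so the ratio is [ (s_R/(n + g + δ)_R) / (s_L/(n + g + δ)_L) ]^0.7241.
s_R/(n + g + δ)_R = 0.30/0.089 = 3.3708; s_L/(n + g + δ)_L = 0.23/0.089 = 2.5843.
Ratio = (3.3708/2.5843)^0.7241 = 1.3043^0.7241 ≈ 1.2121

y*_R / y*_L ≈ 1.212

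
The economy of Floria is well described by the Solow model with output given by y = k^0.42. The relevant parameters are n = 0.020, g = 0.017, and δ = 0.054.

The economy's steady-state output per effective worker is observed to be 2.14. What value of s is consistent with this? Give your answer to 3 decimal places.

At the steady state, Δk = 0, so s·k^α = (n + g + δ)·k.
Since y* = [s/(n + g + δ)]^(α/(1−α)), we have s/(n + g + δ) = (y*)^((1−α)/α) = 2.14^1.381 = 2.8596.
Therefore s = 2.8596 × (n + g + δ) = 2.8596 × 0.091 = 0.2602.

s ≈ 0.260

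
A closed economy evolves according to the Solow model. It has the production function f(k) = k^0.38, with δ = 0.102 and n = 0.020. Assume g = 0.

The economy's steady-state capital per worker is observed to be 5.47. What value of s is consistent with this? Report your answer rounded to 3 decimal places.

s ≈ 0.350

At the steady state, Δk = 0, so s·k^α = (n + δ)·k.
So s / (n + δ) = (k*)^(1−α) = 5.47^0.62 = 2.8678.
Therefore s = 2.8678 × (n + δ) = 2.8678 × 0.122 = 0.3499.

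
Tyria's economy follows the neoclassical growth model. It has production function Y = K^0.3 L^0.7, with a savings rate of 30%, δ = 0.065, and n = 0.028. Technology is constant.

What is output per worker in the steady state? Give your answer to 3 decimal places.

At the steady state, Δk = 0, so s·k^α = (n + δ)·k.
Rearranging, k^(1−α) = s / (n + δ).
k^0.7 = 0.30 / (0.028 + 0.065) = 0.30 / 0.093 = 3.2258
k* = 3.2258^(1/0.7) ≈ 5.3287
y* = (k*)^α = 5.3287^0.3 ≈ 1.6519

y* ≈ 1.652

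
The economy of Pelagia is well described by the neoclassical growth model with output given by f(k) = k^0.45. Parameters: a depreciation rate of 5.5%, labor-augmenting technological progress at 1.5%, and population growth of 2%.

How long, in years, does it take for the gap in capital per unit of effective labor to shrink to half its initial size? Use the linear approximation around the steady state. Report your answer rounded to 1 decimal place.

t_½ ≈ 14.0 years

Near the steady state the convergence rate is λ = (1 − α)(n + g + δ).
λ = (1 − 0.45) × 0.090 = 0.55 × 0.090 = 0.0495
Half-life = ln 2 / λ = 0.6931 / 0.0495 ≈ 14.00 years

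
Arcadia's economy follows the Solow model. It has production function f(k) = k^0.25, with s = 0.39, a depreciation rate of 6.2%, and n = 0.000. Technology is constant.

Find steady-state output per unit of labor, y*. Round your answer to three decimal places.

y* = 1.846

Steady state requires s·f(k) = (n + δ)·k, i.e. s·k^α = (n + δ)·k.
Rearranging, k^(1−α) = s / (n + δ).
k^0.75 = 0.39 / (0.000 + 0.062) = 0.39 / 0.062 = 6.2903
k* = 6.2903^(1/0.75) ≈ 11.6117
y* = (k*)^α = 11.6117^0.25 ≈ 1.8460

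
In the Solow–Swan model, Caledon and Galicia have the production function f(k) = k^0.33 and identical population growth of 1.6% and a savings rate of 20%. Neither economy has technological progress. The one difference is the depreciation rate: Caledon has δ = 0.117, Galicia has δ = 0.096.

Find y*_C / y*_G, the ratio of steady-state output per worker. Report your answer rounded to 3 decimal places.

Steady-state y* = [s/(n + δ)]^(α/(1−α)), so the ratio is [ (s_C/(n + δ)_C) / (s_G/(n + δ)_G) ]^0.4925.
s_C/(n + δ)_C = 0.20/0.133 = 1.5038; s_G/(n + δ)_G = 0.20/0.112 = 1.7857.
Ratio = (1.5038/1.7857)^0.4925 = 0.8421^0.4925 ≈ 0.9188

ratio ≈ 0.919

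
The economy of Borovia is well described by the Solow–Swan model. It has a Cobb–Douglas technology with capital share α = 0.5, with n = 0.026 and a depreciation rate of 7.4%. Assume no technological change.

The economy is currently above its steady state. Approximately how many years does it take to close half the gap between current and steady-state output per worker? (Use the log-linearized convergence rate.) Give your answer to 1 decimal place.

Near the steady state the convergence rate is λ = (1 − α)(n + δ).
λ = (1 − 0.5) × 0.100 = 0.5 × 0.100 = 0.0500
Half-life = ln 2 / λ = 0.6931 / 0.0500 ≈ 13.86 years

about 13.9 years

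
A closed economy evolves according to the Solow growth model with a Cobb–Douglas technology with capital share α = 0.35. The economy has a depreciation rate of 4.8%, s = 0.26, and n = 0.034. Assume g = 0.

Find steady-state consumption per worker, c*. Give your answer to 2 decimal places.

c* = 1.38

Steady state requires s·f(k) = (n + δ)·k, i.e. s·k^α = (n + δ)·k.
Dividing both sides by k: k^(1−α) = s / (n + δ).
k^0.65 = 0.26 / (0.034 + 0.048) = 0.26 / 0.082 = 3.1707
k* = 3.1707^(1/0.65) ≈ 5.9021
y* = (k*)^α = 5.9021^0.35 ≈ 1.8615
c* = (1 − s)·y* = (1 − 0.26) × 1.8615 ≈ 1.3775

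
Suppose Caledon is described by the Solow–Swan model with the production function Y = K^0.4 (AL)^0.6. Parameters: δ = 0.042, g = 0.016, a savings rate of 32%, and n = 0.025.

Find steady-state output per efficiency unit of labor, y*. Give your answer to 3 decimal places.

y* ≈ 2.459

In steady state, investment equals break-even investment: s·k^α = (n + g + δ)·k.
Rearranging, k^(1−α) = s / (n + g + δ).
k^0.6 = 0.32 / (0.025 + 0.016 + 0.042) = 0.32 / 0.083 = 3.8554
k* = 3.8554^(1/0.6) ≈ 9.4794
y* = (k*)^α = 9.4794^0.4 ≈ 2.4587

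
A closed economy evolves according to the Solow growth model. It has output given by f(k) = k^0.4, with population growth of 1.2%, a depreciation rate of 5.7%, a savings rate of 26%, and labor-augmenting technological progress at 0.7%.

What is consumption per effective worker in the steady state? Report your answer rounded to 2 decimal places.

c* = 1.68

Steady state requires s·f(k) = (n + g + δ)·k, i.e. s·k^α = (n + g + δ)·k.
Dividing both sides by k: k^(1−α) = s / (n + g + δ).
k^0.6 = 0.26 / (0.012 + 0.007 + 0.057) = 0.26 / 0.076 = 3.4211
k* = 3.4211^(1/0.6) ≈ 7.7674
y* = (k*)^α = 7.7674^0.4 ≈ 2.2704
c* = (1 − s)·y* = (1 − 0.26) × 2.2704 ≈ 1.6801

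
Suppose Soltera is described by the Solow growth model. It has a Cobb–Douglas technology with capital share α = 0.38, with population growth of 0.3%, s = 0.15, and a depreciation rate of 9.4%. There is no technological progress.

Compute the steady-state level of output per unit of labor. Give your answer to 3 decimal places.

y* = 1.306

In steady state, investment equals break-even investment: s·k^α = (n + δ)·k.
Dividing both sides by k: k^(1−α) = s / (n + δ).
k^0.62 = 0.15 / (0.003 + 0.094) = 0.15 / 0.097 = 1.5464
k* = 1.5464^(1/0.62) ≈ 2.0200
y* = (k*)^α = 2.0200^0.38 ≈ 1.3063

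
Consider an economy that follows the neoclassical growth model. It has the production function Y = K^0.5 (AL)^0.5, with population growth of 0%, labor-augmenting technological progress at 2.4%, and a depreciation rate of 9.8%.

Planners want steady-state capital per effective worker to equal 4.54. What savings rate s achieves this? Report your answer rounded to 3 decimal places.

s ≈ 0.260

At the steady state, Δk = 0, so s·k^α = (n + g + δ)·k.
So s / (n + g + δ) = (k*)^(1−α) = 4.54^0.5 = 2.1307.
Therefore s = 2.1307 × (n + g + δ) = 2.1307 × 0.122 = 0.2599.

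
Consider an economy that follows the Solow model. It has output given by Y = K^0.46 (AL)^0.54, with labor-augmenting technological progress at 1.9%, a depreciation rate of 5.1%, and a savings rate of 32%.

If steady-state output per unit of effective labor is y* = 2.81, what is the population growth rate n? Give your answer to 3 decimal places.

n ≈ 0.025

In steady state, investment equals break-even investment: s·k^α = (n + g + δ)·k.
Since y* = [s/(n + g + δ)]^(α/(1−α)), we have s/(n + g + δ) = (y*)^((1−α)/α) = 2.81^1.1739 = 3.3631.
Therefore n + g + δ = s / 3.3631 = 0.32 / 3.3631 = 0.0952, so n = 0.0952 − 0.070 = 0.0252.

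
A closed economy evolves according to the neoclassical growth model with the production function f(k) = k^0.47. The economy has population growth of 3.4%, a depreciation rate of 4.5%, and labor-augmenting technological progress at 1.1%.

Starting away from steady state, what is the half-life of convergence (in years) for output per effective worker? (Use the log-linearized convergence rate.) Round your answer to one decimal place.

about 14.5 years

Near the steady state the convergence rate is λ = (1 − α)(n + g + δ).
λ = (1 − 0.47) × 0.090 = 0.53 × 0.090 = 0.0477
Half-life = ln 2 / λ = 0.6931 / 0.0477 ≈ 14.53 years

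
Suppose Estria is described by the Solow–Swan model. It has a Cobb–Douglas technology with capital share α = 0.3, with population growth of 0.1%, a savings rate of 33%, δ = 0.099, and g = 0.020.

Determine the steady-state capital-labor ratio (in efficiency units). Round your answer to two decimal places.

k* = 4.24

At the steady state, Δk = 0, so s·k^α = (n + g + δ)·k.
Dividing both sides by k: k^(1−α) = s / (n + g + δ).
k^0.7 = 0.33 / (0.001 + 0.020 + 0.099) = 0.33 / 0.120 = 2.7500
k* = 2.7500^(1/0.7) ≈ 4.2425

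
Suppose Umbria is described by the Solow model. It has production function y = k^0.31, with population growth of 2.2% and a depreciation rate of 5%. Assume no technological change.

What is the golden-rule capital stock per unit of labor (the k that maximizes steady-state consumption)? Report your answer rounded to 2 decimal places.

The golden rule sets f'(k) = n + δ, i.e. α·k^(α−1) = n + δ.
So k^(1−α) = α / (n + δ) = 0.31 / 0.072 = 4.3056.
k_gold = 4.3056^(1/0.69) ≈ 8.2964

k_gold ≈ 8.30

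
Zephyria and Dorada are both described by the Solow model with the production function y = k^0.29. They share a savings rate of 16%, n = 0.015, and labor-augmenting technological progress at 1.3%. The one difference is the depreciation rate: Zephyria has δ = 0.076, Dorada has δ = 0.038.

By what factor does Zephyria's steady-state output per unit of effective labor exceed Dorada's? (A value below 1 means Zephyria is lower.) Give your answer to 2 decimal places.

Steady-state y* = [s/(n + g + δ)]^(α/(1−α)), so the ratio is [ (s_Z/(n + g + δ)_Z) / (s_D/(n + g + δ)_D) ]^0.4085.
s_Z/(n + g + δ)_Z = 0.16/0.104 = 1.5385; s_D/(n + g + δ)_D = 0.16/0.066 = 2.4242.
Ratio = (1.5385/2.4242)^0.4085 = 0.6346^0.4085 ≈ 0.8305

y*_Z / y*_D ≈ 0.83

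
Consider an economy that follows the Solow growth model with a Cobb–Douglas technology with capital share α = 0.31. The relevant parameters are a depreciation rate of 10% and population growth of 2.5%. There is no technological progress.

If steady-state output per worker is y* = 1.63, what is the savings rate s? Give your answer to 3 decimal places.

Steady state requires s·f(k) = (n + δ)·k, i.e. s·k^α = (n + δ)·k.
Since y* = [s/(n + δ)]^(α/(1−α)), we have s/(n + δ) = (y*)^((1−α)/α) = 1.63^2.2258 = 2.9668.
Therefore s = 2.9668 × (n + δ) = 2.9668 × 0.125 = 0.3709.

s ≈ 0.371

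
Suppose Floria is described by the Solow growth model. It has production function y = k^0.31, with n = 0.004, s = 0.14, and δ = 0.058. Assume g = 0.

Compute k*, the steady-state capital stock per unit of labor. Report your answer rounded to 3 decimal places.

k* = 3.256

At the steady state, Δk = 0, so s·k^α = (n + δ)·k.
Rearranging, k^(1−α) = s / (n + δ).
k^0.69 = 0.14 / (0.004 + 0.058) = 0.14 / 0.062 = 2.2581
k* = 2.2581^(1/0.69) ≈ 3.2559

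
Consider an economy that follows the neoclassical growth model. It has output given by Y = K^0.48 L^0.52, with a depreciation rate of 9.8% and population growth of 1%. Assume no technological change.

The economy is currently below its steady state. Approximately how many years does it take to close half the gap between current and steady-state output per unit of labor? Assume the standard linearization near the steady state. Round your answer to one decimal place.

Near the steady state the convergence rate is λ = (1 − α)(n + δ).
λ = (1 − 0.48) × 0.108 = 0.52 × 0.108 = 0.05616
Half-life = ln 2 / λ = 0.6931 / 0.05616 ≈ 12.34 years

t_½ ≈ 12.3 years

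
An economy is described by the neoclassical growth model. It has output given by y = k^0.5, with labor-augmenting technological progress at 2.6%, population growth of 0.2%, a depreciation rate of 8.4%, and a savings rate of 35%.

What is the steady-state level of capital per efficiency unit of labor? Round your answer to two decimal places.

k* = 9.77

At the steady state, Δk = 0, so s·k^α = (n + g + δ)·k.
Dividing both sides by k: k^(1−α) = s / (n + g + δ).
k^0.5 = 0.35 / (0.002 + 0.026 + 0.084) = 0.35 / 0.112 = 3.1250
k* = 3.1250^(1/0.5) ≈ 9.7656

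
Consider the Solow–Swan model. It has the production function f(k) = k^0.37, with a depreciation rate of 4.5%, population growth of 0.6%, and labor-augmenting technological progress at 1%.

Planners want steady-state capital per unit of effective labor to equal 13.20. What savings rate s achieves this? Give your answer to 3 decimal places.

In steady state, investment equals break-even investment: s·k^α = (n + g + δ)·k.
So s / (n + g + δ) = (k*)^(1−α) = 13.20^0.63 = 5.0811.
Therefore s = 5.0811 × (n + g + δ) = 5.0811 × 0.061 = 0.3099.

s ≈ 0.310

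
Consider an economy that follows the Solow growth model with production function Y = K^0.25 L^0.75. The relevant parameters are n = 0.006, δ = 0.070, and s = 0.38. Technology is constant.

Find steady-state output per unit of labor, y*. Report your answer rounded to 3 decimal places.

y* = 1.710

At the steady state, Δk = 0, so s·k^α = (n + δ)·k.
Rearranging, k^(1−α) = s / (n + δ).
k^0.75 = 0.38 / (0.006 + 0.070) = 0.38 / 0.076 = 5.0000
k* = 5.0000^(1/0.75) ≈ 8.5499
y* = (k*)^α = 8.5499^0.25 ≈ 1.7100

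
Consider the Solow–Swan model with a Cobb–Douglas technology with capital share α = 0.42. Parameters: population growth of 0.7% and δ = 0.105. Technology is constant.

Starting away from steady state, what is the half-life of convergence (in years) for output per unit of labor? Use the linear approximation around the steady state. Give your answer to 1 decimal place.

Near the steady state the convergence rate is λ = (1 − α)(n + δ).
λ = (1 − 0.42) × 0.112 = 0.58 × 0.112 = 0.06496
Half-life = ln 2 / λ = 0.6931 / 0.06496 ≈ 10.67 years

t_½ ≈ 10.7 years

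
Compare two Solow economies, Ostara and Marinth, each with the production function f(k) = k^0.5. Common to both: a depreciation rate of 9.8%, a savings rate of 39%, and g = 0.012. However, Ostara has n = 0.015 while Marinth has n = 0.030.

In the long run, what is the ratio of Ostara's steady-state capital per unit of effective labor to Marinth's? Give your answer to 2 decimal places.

Steady-state k* = [s/(n + g + δ)]^(1/(1−α)), so the ratio is [ (s_O/(n + g + δ)_O) / (s_M/(n + g + δ)_M) ]^2.
s_O/(n + g + δ)_O = 0.39/0.125 = 3.1200; s_M/(n + g + δ)_M = 0.39/0.140 = 2.7857.
Ratio = (3.1200/2.7857)^2 = 1.1200^2 ≈ 1.2544

ratio ≈ 1.25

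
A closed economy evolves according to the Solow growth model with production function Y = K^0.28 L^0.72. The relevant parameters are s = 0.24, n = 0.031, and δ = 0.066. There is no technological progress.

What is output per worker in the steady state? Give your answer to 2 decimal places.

y* ≈ 1.42

Steady state requires s·f(k) = (n + δ)·k, i.e. s·k^α = (n + δ)·k.
Dividing both sides by k: k^(1−α) = s / (n + δ).
k^0.72 = 0.24 / (0.031 + 0.066) = 0.24 / 0.097 = 2.4742
k* = 2.4742^(1/0.72) ≈ 3.5191
y* = (k*)^α = 3.5191^0.28 ≈ 1.4223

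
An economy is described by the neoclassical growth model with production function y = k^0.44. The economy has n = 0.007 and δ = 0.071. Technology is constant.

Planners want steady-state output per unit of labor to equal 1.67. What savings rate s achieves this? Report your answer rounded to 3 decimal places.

In steady state, investment equals break-even investment: s·k^α = (n + δ)·k.
Since y* = [s/(n + δ)]^(α/(1−α)), we have s/(n + δ) = (y*)^((1−α)/α) = 1.67^1.2727 = 1.9207.
Therefore s = 1.9207 × (n + δ) = 1.9207 × 0.078 = 0.1498.

s ≈ 0.150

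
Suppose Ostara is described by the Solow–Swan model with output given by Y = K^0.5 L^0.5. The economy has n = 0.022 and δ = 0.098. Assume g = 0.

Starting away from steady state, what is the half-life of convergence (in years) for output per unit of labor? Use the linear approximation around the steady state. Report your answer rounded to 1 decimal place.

Near the steady state the convergence rate is λ = (1 − α)(n + δ).
λ = (1 − 0.5) × 0.120 = 0.5 × 0.120 = 0.0600
Half-life = ln 2 / λ = 0.6931 / 0.0600 ≈ 11.55 years

about 11.6 years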